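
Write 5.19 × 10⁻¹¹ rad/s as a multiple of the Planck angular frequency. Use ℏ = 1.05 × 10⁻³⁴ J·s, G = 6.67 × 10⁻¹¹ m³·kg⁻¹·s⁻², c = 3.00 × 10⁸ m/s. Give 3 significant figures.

2.79 × 10⁻⁵⁴

Planck angular frequency: ω_P = √(c⁵/(ℏG)) = 1.86 × 10⁴³ rad/s.
5.19 × 10⁻¹¹ / 1.86 × 10⁴³ = 2.79 × 10⁻⁵⁴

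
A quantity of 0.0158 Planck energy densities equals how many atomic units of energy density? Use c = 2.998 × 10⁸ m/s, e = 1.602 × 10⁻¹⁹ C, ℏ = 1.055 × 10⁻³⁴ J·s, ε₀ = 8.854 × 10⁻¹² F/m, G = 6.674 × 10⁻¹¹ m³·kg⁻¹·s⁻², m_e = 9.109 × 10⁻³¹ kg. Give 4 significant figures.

Planck energy density: u_P = c⁷/(ℏG²) = 4.632 × 10¹¹³ J/m³
atomic unit of energy density: u_au = E_h/a₀³ = m_e⁴e¹⁰/((4πε₀)⁵ℏ⁸) = 2.929 × 10¹³ J/m³
0.0158 × 4.632 × 10¹¹³ / 2.929 × 10¹³ = 2.499 × 10⁹⁸

2.499 × 10⁹⁸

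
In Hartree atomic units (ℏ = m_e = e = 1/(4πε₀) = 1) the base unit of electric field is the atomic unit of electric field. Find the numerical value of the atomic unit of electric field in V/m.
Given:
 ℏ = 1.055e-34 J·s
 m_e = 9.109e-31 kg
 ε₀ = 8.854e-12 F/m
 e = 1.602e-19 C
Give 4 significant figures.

E_au = E_h/(e a₀) = m_e²e⁵/((4πε₀)³ℏ⁴)
E_h = 4.354e-18 J
a₀ = 5.297e-11 m
E_h/(e·a₀) = 5.131e11 V/m

5.131e11 V/m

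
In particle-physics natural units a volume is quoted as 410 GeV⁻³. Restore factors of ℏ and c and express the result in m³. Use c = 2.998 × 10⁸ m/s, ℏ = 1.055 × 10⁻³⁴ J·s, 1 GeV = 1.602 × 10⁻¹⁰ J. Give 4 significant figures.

3.155 × 10⁻⁴⁵ m³

Volume is [L]³ = [E]⁻³·(ℏc)³.
1 GeV⁻³ → (ℏc)³ × (1 GeV in J)⁻³ = 7.696 × 10⁻⁴⁸ m³.
Result: 410 × 7.696 × 10⁻⁴⁸ = 3.155 × 10⁻⁴⁵ m³.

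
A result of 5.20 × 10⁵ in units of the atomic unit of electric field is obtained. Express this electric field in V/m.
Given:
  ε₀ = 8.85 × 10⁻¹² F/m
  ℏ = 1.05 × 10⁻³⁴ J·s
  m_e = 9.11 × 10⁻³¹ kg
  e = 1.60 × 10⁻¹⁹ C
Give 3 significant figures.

One atomic unit of electric field: E_au = E_h/(e a₀) = m_e²e⁵/((4πε₀)³ℏ⁴) = 5.20 × 10¹¹ V/m.
5.20 × 10⁵ × 5.20 × 10¹¹ V/m = 2.71 × 10¹⁷ V/m

2.71 × 10¹⁷ V/m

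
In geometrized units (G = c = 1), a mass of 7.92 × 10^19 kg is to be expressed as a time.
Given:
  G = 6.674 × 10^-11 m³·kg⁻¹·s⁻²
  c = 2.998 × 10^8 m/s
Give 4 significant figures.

Mass → time via G/c³.
7.92 × 10^19 kg × (G/c³) = 1.962 × 10^-16 s

1.962 × 10^-16 s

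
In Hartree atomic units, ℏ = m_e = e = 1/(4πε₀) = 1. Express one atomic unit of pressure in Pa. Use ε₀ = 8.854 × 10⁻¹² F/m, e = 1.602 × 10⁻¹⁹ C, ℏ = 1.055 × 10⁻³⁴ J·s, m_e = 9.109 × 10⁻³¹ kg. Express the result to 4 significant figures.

2.929 × 10¹³ Pa

The unique combination of the constants set to 1 with dimensions of pressure is P_au = E_h/a₀³ = m_e⁴e¹⁰/((4πε₀)⁵ℏ⁸).
E_h = 4.354 × 10⁻¹⁸ J
a₀ = 5.297 × 10⁻¹¹ m
E_h/a₀³ = 2.929 × 10¹³ Pa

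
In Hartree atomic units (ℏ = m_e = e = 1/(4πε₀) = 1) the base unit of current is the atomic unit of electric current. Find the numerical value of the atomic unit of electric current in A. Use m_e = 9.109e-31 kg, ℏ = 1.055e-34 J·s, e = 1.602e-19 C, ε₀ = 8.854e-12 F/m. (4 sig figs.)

I_au = e E_h/ℏ = m_e e⁵/((4πε₀)²ℏ³)
E_h = 4.354e-18 J
e·E_h/ℏ = 6.612e-3 A

6.612e-3 A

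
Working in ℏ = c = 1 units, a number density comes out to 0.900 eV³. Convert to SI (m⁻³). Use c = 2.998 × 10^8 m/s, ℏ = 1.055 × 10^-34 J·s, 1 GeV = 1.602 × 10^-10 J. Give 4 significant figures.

Number density is [L]⁻³ = [E]³/(ℏc)³.
1 GeV³ → 1/(ℏc)³ × (1 GeV in J)³ = 1.299 × 10^47 m⁻³.
Convert the energy scale: 0.900 eV³ = 9.00 × 10^-28 GeV³.
Result: 9.00 × 10^-28 × 1.299 × 10^47 = 1.169 × 10^20 m⁻³.

1.169 × 10^20 m⁻³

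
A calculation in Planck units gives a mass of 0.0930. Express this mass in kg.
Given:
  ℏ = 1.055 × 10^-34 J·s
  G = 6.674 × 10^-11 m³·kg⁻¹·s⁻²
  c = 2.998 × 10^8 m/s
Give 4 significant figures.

One Planck mass: m_P = √(ℏc/G) = 2.177 × 10^-8 kg.
0.0930 × 2.177 × 10^-8 kg = 2.025 × 10^-9 kg

2.025 × 10^-9 kg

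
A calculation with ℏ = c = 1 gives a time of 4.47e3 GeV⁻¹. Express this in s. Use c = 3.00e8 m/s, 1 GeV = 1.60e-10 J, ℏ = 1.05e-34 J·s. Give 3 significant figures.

A time is [E]⁻¹ in ℏ=c=1; restore one factor of ℏ.
1 GeV⁻¹ → ℏ × (1 GeV in J)⁻¹ = 6.56e-25 s.
Result: 4.47e3 × 6.56e-25 = 2.93e-21 s.

2.93e-21 s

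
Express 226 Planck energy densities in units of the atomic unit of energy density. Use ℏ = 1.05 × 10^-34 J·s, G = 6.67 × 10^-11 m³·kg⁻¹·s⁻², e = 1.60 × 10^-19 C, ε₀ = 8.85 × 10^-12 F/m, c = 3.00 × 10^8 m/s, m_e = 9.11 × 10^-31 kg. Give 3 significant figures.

3.51 × 10^102

Planck energy density: u_P = c⁷/(ℏG²) = 4.68 × 10^113 J/m³
atomic unit of energy density: u_au = E_h/a₀³ = m_e⁴e¹⁰/((4πε₀)⁵ℏ⁸) = 3.01 × 10^13 J/m³
226 × 4.68 × 10^113 / 3.01 × 10^13 = 3.51 × 10^102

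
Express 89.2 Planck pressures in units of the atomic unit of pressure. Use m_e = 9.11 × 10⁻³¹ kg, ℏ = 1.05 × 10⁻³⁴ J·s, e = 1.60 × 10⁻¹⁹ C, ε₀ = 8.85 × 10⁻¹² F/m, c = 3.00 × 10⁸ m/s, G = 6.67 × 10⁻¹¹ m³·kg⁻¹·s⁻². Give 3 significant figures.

1.39 × 10¹⁰²

Planck pressure: p_P = c⁷/(ℏG²) = 4.68 × 10¹¹³ Pa
atomic unit of pressure: P_au = E_h/a₀³ = m_e⁴e¹⁰/((4πε₀)⁵ℏ⁸) = 3.01 × 10¹³ Pa
89.2 × 4.68 × 10¹¹³ / 3.01 × 10¹³ = 1.39 × 10¹⁰²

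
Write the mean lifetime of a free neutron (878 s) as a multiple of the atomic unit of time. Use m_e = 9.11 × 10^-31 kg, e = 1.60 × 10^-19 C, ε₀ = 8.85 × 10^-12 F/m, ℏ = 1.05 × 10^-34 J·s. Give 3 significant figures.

3.66 × 10^19

atomic unit of time: τ_au = (4πε₀)²ℏ³/(m_e e⁴) = 2.40 × 10^-17 s.
878 / 2.40 × 10^-17 = 3.66 × 10^19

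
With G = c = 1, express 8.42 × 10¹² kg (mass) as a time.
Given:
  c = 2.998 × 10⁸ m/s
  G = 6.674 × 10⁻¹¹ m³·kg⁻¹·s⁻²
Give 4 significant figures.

2.085 × 10⁻²³ s

Mass → time via G/c³.
8.42 × 10¹² kg × (G/c³) = 2.085 × 10⁻²³ s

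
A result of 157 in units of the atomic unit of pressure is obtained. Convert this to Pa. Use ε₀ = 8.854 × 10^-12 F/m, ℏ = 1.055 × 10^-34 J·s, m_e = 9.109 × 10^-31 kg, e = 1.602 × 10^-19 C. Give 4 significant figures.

One atomic unit of pressure: P_au = E_h/a₀³ = m_e⁴e¹⁰/((4πε₀)⁵ℏ⁸) = 2.929 × 10^13 Pa.
157 × 2.929 × 10^13 Pa = 4.599 × 10^15 Pa

4.599 × 10^15 Pa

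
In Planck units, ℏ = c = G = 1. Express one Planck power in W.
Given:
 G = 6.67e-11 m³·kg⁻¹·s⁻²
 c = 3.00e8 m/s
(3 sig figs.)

3.64e52 W

The unique combination of the constants set to 1 with dimensions of power is P_P = c⁵/G.
  = 2.43e42 / 6.67e-11
  = 3.64e52 W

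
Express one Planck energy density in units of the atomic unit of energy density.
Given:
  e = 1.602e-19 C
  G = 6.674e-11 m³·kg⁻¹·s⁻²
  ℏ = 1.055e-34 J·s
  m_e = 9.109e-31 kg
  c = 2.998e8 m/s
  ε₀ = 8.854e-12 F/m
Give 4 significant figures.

1.581e100

Planck energy density: u_P = c⁷/(ℏG²) = 4.632e113 J/m³
atomic unit of energy density: u_au = E_h/a₀³ = m_e⁴e¹⁰/((4πε₀)⁵ℏ⁸) = 2.929e13 J/m³
ratio = 4.632e113 / 2.929e13 = 1.581e100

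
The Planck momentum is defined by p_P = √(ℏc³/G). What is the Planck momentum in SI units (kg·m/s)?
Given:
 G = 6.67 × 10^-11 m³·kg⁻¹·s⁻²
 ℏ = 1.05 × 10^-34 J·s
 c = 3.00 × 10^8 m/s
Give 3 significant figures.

p_P = √(ℏc³/G)
  = √(42.5)
  = 6.52 kg·m/s

6.52 kg·m/s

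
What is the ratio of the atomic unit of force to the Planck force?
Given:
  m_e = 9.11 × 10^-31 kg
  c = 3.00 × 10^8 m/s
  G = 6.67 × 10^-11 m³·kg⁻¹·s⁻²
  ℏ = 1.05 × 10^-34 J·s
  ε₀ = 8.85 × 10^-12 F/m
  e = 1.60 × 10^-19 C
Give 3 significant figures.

6.86 × 10^-52

atomic unit of force: F_au = E_h/a₀ = m_e²e⁶/((4πε₀)³ℏ⁴) = 8.33 × 10^-8 N
Planck force: F_P = c⁴/G = 1.21 × 10^44 N
ratio = 8.33 × 10^-8 / 1.21 × 10^44 = 6.86 × 10^-52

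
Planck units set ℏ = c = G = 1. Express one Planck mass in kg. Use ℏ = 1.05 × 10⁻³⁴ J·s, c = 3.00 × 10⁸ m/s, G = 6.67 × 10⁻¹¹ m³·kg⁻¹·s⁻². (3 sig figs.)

From ℏ = c = G = 1 the mass scale is m_P = √(ℏc/G).
  = √(4.72 × 10⁻¹⁶)
  = 2.17 × 10⁻⁸ kg

2.17 × 10⁻⁸ kg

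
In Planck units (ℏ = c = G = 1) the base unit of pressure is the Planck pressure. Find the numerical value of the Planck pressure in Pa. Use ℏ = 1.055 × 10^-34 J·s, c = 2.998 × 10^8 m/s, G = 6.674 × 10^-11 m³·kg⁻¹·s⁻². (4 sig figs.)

p_P = c⁷/(ℏG²)
  = 2.177 × 10^59 / 4.699 × 10^-55
  = 4.632 × 10^113 Pa

4.632 × 10^113 Pa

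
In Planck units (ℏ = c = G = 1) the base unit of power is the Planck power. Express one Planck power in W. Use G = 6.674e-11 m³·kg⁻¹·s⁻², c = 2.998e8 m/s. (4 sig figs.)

P_P = c⁵/G
  = 2.422e42 / 6.674e-11
  = 3.629e52 W

3.629e52 W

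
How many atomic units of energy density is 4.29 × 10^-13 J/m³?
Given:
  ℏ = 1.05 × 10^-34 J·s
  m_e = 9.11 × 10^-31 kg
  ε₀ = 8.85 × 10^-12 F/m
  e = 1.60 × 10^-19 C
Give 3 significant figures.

1.42 × 10^-26

atomic unit of energy density: u_au = E_h/a₀³ = m_e⁴e¹⁰/((4πε₀)⁵ℏ⁸) = 3.01 × 10^13 J/m³.
4.29 × 10^-13 / 3.01 × 10^13 = 1.42 × 10^-26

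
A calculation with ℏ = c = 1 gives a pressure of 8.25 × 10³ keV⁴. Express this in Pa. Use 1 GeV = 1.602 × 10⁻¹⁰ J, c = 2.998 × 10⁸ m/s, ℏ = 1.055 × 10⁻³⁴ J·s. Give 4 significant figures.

1.717 × 10¹⁷ Pa

Pressure is [E]/[L]³ = [E]⁴/(ℏc)³.
1 GeV⁴ → 1/(ℏc)³ × (1 GeV in J)⁴ = 2.082 × 10³⁷ Pa.
Convert the energy scale: 8.25 × 10³ keV⁴ = 8.25 × 10⁻²¹ GeV⁴.
Result: 8.25 × 10⁻²¹ × 2.082 × 10³⁷ = 1.717 × 10¹⁷ Pa.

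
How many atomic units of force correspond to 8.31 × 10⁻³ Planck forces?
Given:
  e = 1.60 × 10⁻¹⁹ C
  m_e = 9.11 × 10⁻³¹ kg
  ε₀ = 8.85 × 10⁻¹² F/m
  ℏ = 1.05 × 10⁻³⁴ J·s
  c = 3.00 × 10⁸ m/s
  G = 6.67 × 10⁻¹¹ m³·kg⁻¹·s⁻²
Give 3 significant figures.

1.21 × 10⁴⁹

Planck force: F_P = c⁴/G = 1.21 × 10⁴⁴ N
atomic unit of force: F_au = E_h/a₀ = m_e²e⁶/((4πε₀)³ℏ⁴) = 8.33 × 10⁻⁸ N
8.31 × 10⁻³ × 1.21 × 10⁴⁴ / 8.33 × 10⁻⁸ = 1.21 × 10⁴⁹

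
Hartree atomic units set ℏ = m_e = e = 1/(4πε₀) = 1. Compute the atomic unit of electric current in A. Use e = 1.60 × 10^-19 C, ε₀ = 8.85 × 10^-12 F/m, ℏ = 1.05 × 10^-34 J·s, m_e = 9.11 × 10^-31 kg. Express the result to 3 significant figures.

6.67 × 10^-3 A

Dimensional analysis gives I_au = e E_h/ℏ = m_e e⁵/((4πε₀)²ℏ³).
E_h = 4.38 × 10^-18 J
e·E_h/ℏ = 6.67 × 10^-3 A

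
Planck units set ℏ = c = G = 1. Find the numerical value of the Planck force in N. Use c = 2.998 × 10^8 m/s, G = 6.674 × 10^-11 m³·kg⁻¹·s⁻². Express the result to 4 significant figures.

From ℏ = c = G = 1 the force scale is F_P = c⁴/G.
  = 8.078 × 10^33 / 6.674 × 10^-11
  = 1.210 × 10^44 N

1.210 × 10^44 N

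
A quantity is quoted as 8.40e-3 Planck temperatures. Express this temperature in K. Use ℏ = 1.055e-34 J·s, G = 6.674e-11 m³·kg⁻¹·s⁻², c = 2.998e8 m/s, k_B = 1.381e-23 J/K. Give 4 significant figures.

One Planck temperature: T_P = √(ℏc⁵/G) / k_B = 1.417e32 K.
8.40e-3 × 1.417e32 K = 1.190e30 K

1.190e30 K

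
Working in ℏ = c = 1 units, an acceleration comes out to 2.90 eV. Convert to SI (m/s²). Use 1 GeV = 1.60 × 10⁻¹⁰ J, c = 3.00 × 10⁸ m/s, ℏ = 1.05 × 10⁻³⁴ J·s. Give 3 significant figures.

1.33 × 10²⁴ m/s²

Acceleration is [L]/[T]² = c·[E]/ℏ.
1 GeV → c/ℏ × (1 GeV in J) = 4.57 × 10³² m/s².
Convert the energy scale: 2.90 eV = 2.90 × 10⁻⁹ GeV.
Result: 2.90 × 10⁻⁹ × 4.57 × 10³² = 1.33 × 10²⁴ m/s².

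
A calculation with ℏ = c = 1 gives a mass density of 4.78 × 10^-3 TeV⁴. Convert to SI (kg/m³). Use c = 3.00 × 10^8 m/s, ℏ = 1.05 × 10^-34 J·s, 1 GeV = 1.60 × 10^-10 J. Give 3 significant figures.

Mass density is [E]/(c²[L]³) = [E]⁴/(ℏ³c⁵).
1 GeV⁴ → 1/(ℏ³c⁵) × (1 GeV in J)⁴ = 2.33 × 10^20 kg/m³.
Convert the energy scale: 4.78 × 10^-3 TeV⁴ = 4.78 × 10^9 GeV⁴.
Result: 4.78 × 10^9 × 2.33 × 10^20 = 1.11 × 10^30 kg/m³.

1.11 × 10^30 kg/m³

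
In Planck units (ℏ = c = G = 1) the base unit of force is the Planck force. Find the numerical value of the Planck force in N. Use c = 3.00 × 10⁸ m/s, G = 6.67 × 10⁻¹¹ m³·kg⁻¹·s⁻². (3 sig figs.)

F_P = c⁴/G
  = 8.10 × 10³³ / 6.67 × 10⁻¹¹
  = 1.21 × 10⁴⁴ N

1.21 × 10⁴⁴ N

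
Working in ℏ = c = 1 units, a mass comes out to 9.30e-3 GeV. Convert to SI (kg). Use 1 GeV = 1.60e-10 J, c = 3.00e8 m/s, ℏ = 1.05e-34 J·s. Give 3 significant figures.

1.65e-29 kg

Mass is [E]/c²; divide by c².
1 GeV → 1/c² × (1 GeV in J) = 1.78e-27 kg.
Result: 9.30e-3 × 1.78e-27 = 1.65e-29 kg.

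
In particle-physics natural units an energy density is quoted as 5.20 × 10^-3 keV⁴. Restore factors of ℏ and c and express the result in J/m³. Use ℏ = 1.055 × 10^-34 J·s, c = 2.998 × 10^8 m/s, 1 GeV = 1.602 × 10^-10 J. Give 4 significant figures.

[E]/[L]³ = [E]⁴/(ℏc)³; restore (ℏc)⁻³.
1 GeV⁴ → 1/(ℏc)³ × (1 GeV in J)⁴ = 2.082 × 10^37 J/m³.
Convert the energy scale: 5.20 × 10^-3 keV⁴ = 5.20 × 10^-27 GeV⁴.
Result: 5.20 × 10^-27 × 2.082 × 10^37 = 1.082 × 10^11 J/m³.

1.082 × 10^11 J/m³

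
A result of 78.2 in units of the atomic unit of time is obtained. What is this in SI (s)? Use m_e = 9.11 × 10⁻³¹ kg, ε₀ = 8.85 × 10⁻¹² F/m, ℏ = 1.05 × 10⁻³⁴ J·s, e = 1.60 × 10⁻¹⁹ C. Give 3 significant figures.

1.88 × 10⁻¹⁵ s

One atomic unit of time: τ_au = (4πε₀)²ℏ³/(m_e e⁴) = 2.40 × 10⁻¹⁷ s.
78.2 × 2.40 × 10⁻¹⁷ s = 1.88 × 10⁻¹⁵ s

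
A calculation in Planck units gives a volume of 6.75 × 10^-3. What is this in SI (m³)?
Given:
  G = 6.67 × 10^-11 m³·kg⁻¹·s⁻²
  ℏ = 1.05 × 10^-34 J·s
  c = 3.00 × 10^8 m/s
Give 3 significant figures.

2.82 × 10^-107 m³

One Planck volume: V_P = (ℏG/c³)^(3/2) = 4.18 × 10^-105 m³.
6.75 × 10^-3 × 4.18 × 10^-105 m³ = 2.82 × 10^-107 m³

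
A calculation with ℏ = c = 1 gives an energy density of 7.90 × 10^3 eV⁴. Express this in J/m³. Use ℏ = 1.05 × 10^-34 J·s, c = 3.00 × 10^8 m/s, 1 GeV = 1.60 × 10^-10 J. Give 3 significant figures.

1.66 × 10^5 J/m³

[E]/[L]³ = [E]⁴/(ℏc)³; restore (ℏc)⁻³.
1 GeV⁴ → 1/(ℏc)³ × (1 GeV in J)⁴ = 2.10 × 10^37 J/m³.
Convert the energy scale: 7.90 × 10^3 eV⁴ = 7.90 × 10^-33 GeV⁴.
Result: 7.90 × 10^-33 × 2.10 × 10^37 = 1.66 × 10^5 J/m³.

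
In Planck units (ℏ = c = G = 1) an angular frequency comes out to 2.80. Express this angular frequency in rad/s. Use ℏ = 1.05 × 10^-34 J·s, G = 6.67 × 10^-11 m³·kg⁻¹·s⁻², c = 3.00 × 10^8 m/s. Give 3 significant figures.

One Planck angular frequency: ω_P = √(c⁵/(ℏG)) = 1.86 × 10^43 rad/s.
2.80 × 1.86 × 10^43 rad/s = 5.22 × 10^43 rad/s

5.22 × 10^43 rad/s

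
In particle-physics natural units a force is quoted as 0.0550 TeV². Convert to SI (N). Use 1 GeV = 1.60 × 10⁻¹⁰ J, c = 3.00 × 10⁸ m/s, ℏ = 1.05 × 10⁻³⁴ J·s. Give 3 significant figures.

4.47 × 10¹⁰ N

Force is [E]/[L] = [E]²/(ℏc); restore (ℏc)⁻¹.
1 GeV² → 1/(ℏc) × (1 GeV in J)² = 8.13 × 10⁵ N.
Convert the energy scale: 0.0550 TeV² = 5.50 × 10⁴ GeV².
Result: 5.50 × 10⁴ × 8.13 × 10⁵ = 4.47 × 10¹⁰ N.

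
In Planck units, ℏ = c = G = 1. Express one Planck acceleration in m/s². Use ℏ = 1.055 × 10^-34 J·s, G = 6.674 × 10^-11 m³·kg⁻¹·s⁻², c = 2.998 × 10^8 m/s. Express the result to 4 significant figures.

From ℏ = c = G = 1 the acceleration scale is a_P = √(c⁷/(ℏG)).
  = √(3.092 × 10^103)
  = 5.560 × 10^51 m/s²

5.560 × 10^51 m/s²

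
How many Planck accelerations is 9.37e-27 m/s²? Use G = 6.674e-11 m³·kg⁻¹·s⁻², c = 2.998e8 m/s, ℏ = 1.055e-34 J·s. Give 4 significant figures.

1.685e-78

Planck acceleration: a_P = √(c⁷/(ℏG)) = 5.560e51 m/s².
9.37e-27 / 5.560e51 = 1.685e-78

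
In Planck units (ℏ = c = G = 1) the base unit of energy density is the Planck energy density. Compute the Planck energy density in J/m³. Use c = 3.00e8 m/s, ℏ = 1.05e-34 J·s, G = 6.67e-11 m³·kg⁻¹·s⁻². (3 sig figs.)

u_P = c⁷/(ℏG²)
  = 2.19e59 / 4.67e-55
  = 4.68e113 J/m³

4.68e113 J/m³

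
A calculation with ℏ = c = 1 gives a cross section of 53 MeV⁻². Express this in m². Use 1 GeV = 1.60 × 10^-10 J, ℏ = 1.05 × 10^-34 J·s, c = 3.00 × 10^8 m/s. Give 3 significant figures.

2.05 × 10^-24 m²

Area is [L]² = [E]⁻²·(ℏc)²; restore (ℏc)².
1 GeV⁻² → (ℏc)² × (1 GeV in J)⁻² = 3.88 × 10^-32 m².
Convert the energy scale: 53 MeV⁻² = 5.30 × 10^7 GeV⁻².
Result: 5.30 × 10^7 × 3.88 × 10^-32 = 2.05 × 10^-24 m².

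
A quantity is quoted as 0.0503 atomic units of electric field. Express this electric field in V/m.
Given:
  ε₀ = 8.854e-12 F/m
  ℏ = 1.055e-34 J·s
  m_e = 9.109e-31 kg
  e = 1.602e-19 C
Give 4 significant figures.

One atomic unit of electric field: E_au = E_h/(e a₀) = m_e²e⁵/((4πε₀)³ℏ⁴) = 5.131e11 V/m.
0.0503 × 5.131e11 V/m = 2.581e10 V/m

2.581e10 V/m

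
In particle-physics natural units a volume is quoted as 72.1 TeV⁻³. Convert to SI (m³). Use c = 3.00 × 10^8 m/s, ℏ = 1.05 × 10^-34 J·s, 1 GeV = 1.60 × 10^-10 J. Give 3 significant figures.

Volume is [L]³ = [E]⁻³·(ℏc)³.
1 GeV⁻³ → (ℏc)³ × (1 GeV in J)⁻³ = 7.63 × 10^-48 m³.
Convert the energy scale: 72.1 TeV⁻³ = 7.21 × 10^-8 GeV⁻³.
Result: 7.21 × 10^-8 × 7.63 × 10^-48 = 5.50 × 10^-55 m³.

5.50 × 10^-55 m³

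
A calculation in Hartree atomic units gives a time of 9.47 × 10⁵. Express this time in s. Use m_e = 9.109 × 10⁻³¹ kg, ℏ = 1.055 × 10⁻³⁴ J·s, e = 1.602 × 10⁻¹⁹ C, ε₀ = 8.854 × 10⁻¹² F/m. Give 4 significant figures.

One atomic unit of time: τ_au = (4πε₀)²ℏ³/(m_e e⁴) = 2.423 × 10⁻¹⁷ s.
9.47 × 10⁵ × 2.423 × 10⁻¹⁷ s = 2.294 × 10⁻¹¹ s

2.294 × 10⁻¹¹ s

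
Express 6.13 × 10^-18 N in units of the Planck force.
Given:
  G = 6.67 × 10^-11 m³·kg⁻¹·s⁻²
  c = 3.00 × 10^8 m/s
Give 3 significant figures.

5.05 × 10^-62

Planck force: F_P = c⁴/G = 1.21 × 10^44 N.
6.13 × 10^-18 / 1.21 × 10^44 = 5.05 × 10^-62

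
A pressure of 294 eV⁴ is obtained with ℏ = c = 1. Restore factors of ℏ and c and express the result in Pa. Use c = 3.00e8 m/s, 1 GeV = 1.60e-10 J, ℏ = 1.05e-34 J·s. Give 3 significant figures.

6.16e3 Pa

Pressure is [E]/[L]³ = [E]⁴/(ℏc)³.
1 GeV⁴ → 1/(ℏc)³ × (1 GeV in J)⁴ = 2.10e37 Pa.
Convert the energy scale: 294 eV⁴ = 2.94e-34 GeV⁴.
Result: 2.94e-34 × 2.10e37 = 6.16e3 Pa.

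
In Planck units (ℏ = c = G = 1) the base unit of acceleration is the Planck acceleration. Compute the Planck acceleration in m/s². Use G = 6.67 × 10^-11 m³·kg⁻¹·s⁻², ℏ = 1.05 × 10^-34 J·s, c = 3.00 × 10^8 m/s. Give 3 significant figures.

a_P = √(c⁷/(ℏG))
  = √(3.12 × 10^103)
  = 5.59 × 10^51 m/s²

5.59 × 10^51 m/s²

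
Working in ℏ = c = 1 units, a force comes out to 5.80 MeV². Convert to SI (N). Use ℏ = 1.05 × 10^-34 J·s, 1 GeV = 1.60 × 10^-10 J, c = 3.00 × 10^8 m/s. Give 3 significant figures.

Force is [E]/[L] = [E]²/(ℏc); restore (ℏc)⁻¹.
1 GeV² → 1/(ℏc) × (1 GeV in J)² = 8.13 × 10^5 N.
Convert the energy scale: 5.80 MeV² = 5.80 × 10^-6 GeV².
Result: 5.80 × 10^-6 × 8.13 × 10^5 = 4.71 N.

4.71 N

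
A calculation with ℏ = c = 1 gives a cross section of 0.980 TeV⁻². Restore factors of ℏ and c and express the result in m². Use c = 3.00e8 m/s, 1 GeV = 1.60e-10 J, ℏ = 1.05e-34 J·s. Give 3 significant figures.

Area is [L]² = [E]⁻²·(ℏc)²; restore (ℏc)².
1 GeV⁻² → (ℏc)² × (1 GeV in J)⁻² = 3.88e-32 m².
Convert the energy scale: 0.980 TeV⁻² = 9.80e-7 GeV⁻².
Result: 9.80e-7 × 3.88e-32 = 3.80e-38 m².

3.80e-38 m²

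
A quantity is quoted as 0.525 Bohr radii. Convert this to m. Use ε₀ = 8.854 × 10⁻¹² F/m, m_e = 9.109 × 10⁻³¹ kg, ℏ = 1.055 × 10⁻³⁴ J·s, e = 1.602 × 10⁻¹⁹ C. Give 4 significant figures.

2.781 × 10⁻¹¹ m

One Bohr radius: a₀ = 4πε₀ℏ²/(m_e e²) = 5.297 × 10⁻¹¹ m.
0.525 × 5.297 × 10⁻¹¹ m = 2.781 × 10⁻¹¹ m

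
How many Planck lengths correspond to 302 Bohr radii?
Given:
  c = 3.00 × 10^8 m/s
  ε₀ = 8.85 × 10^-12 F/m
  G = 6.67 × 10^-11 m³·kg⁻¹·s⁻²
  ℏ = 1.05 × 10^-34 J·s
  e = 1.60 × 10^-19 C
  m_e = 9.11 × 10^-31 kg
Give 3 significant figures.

9.86 × 10^26

Bohr radius: a₀ = 4πε₀ℏ²/(m_e e²) = 5.26 × 10^-11 m
Planck length: ℓ_P = √(ℏG/c³) = 1.61 × 10^-35 m
302 × 5.26 × 10^-11 / 1.61 × 10^-35 = 9.86 × 10^26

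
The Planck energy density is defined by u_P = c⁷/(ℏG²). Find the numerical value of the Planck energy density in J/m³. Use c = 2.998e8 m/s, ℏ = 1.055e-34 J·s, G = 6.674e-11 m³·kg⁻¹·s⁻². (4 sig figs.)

u_P = c⁷/(ℏG²)
  = 2.177e59 / 4.699e-55
  = 4.632e113 J/m³

4.632e113 J/m³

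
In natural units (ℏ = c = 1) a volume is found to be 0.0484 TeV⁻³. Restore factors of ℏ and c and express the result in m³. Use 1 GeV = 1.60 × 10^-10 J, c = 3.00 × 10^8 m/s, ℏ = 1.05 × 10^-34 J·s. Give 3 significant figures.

Volume is [L]³ = [E]⁻³·(ℏc)³.
1 GeV⁻³ → (ℏc)³ × (1 GeV in J)⁻³ = 7.63 × 10^-48 m³.
Convert the energy scale: 0.0484 TeV⁻³ = 4.84 × 10^-11 GeV⁻³.
Result: 4.84 × 10^-11 × 7.63 × 10^-48 = 3.69 × 10^-58 m³.

3.69 × 10^-58 m³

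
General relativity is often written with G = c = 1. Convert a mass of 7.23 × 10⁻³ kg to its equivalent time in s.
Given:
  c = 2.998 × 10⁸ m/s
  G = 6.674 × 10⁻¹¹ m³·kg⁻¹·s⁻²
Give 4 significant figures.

1.791 × 10⁻³⁸ s

Mass → time via G/c³.
7.23 × 10⁻³ kg × (G/c³) = 1.791 × 10⁻³⁸ s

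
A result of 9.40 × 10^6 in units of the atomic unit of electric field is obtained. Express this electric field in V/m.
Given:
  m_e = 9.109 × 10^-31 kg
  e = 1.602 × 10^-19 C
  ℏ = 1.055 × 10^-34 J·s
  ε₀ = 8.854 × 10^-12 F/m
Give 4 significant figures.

4.823 × 10^18 V/m

One atomic unit of electric field: E_au = E_h/(e a₀) = m_e²e⁵/((4πε₀)³ℏ⁴) = 5.131 × 10^11 V/m.
9.40 × 10^6 × 5.131 × 10^11 V/m = 4.823 × 10^18 V/m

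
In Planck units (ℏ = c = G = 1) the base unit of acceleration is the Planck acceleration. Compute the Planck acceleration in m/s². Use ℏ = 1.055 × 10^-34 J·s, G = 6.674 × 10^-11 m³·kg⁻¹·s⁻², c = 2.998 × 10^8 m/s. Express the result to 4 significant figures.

5.560 × 10^51 m/s²

a_P = √(c⁷/(ℏG))
  = √(3.092 × 10^103)
  = 5.560 × 10^51 m/s²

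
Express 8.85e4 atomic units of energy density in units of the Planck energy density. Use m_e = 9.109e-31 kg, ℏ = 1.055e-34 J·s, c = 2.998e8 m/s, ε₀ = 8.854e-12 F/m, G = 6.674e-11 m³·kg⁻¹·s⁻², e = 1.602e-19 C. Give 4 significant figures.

5.596e-96

atomic unit of energy density: u_au = E_h/a₀³ = m_e⁴e¹⁰/((4πε₀)⁵ℏ⁸) = 2.929e13 J/m³
Planck energy density: u_P = c⁷/(ℏG²) = 4.632e113 J/m³
8.85e4 × 2.929e13 / 4.632e113 = 5.596e-96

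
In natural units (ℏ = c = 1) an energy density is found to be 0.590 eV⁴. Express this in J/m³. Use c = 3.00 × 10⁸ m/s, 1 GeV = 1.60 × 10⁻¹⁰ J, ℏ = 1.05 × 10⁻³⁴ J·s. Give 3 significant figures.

[E]/[L]³ = [E]⁴/(ℏc)³; restore (ℏc)⁻³.
1 GeV⁴ → 1/(ℏc)³ × (1 GeV in J)⁴ = 2.10 × 10³⁷ J/m³.
Convert the energy scale: 0.590 eV⁴ = 5.90 × 10⁻³⁷ GeV⁴.
Result: 5.90 × 10⁻³⁷ × 2.10 × 10³⁷ = 12.4 J/m³.

12.4 J/m³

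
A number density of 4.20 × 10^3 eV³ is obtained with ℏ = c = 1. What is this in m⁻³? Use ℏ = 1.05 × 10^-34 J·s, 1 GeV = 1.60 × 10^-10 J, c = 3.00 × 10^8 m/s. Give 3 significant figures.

5.50 × 10^23 m⁻³

Number density is [L]⁻³ = [E]³/(ℏc)³.
1 GeV³ → 1/(ℏc)³ × (1 GeV in J)³ = 1.31 × 10^47 m⁻³.
Convert the energy scale: 4.20 × 10^3 eV³ = 4.20 × 10^-24 GeV³.
Result: 4.20 × 10^-24 × 1.31 × 10^47 = 5.50 × 10^23 m⁻³.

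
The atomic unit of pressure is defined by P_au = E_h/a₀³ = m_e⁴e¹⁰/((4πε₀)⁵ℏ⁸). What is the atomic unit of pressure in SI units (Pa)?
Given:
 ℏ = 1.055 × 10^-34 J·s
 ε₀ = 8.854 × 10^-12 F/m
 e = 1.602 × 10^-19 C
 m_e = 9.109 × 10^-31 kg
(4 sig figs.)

P_au = E_h/a₀³ = m_e⁴e¹⁰/((4πε₀)⁵ℏ⁸)
E_h = 4.354 × 10^-18 J
a₀ = 5.297 × 10^-11 m
E_h/a₀³ = 2.929 × 10^13 Pa

2.929 × 10^13 Pa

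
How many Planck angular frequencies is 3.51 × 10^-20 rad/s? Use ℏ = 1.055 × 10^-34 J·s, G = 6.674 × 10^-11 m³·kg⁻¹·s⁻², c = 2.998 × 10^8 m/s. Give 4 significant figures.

Planck angular frequency: ω_P = √(c⁵/(ℏG)) = 1.855 × 10^43 rad/s.
3.51 × 10^-20 / 1.855 × 10^43 = 1.893 × 10^-63

1.893 × 10^-63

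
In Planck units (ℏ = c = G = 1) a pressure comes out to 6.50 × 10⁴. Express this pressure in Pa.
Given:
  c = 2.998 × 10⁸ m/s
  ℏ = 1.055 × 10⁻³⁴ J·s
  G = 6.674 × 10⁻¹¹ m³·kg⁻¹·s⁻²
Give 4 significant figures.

3.011 × 10¹¹⁸ Pa

One Planck pressure: p_P = c⁷/(ℏG²) = 4.632 × 10¹¹³ Pa.
6.50 × 10⁴ × 4.632 × 10¹¹³ Pa = 3.011 × 10¹¹⁸ Pa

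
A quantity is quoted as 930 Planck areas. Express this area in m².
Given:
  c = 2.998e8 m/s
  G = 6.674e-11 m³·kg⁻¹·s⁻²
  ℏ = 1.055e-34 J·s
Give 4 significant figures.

One Planck area: A_P = ℏG/c³ = 2.613e-70 m².
930 × 2.613e-70 m² = 2.430e-67 m²

2.430e-67 m²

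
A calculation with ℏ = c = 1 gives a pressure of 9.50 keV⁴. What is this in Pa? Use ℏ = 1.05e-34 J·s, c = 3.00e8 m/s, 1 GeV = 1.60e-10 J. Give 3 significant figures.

Pressure is [E]/[L]³ = [E]⁴/(ℏc)³.
1 GeV⁴ → 1/(ℏc)³ × (1 GeV in J)⁴ = 2.10e37 Pa.
Convert the energy scale: 9.50 keV⁴ = 9.50e-24 GeV⁴.
Result: 9.50e-24 × 2.10e37 = 1.99e14 Pa.

1.99e14 Pa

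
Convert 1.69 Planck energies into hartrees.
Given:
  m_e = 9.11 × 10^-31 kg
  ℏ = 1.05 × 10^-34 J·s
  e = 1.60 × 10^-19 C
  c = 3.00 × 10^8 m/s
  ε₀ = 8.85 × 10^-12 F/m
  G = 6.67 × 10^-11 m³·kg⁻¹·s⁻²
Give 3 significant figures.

7.55 × 10^26

Planck energy: E_P = √(ℏc⁵/G) = 1.96 × 10^9 J
hartree: E_h = m_e e⁴/(4πε₀ℏ)² = 4.38 × 10^-18 J
1.69 × 1.96 × 10^9 / 4.38 × 10^-18 = 7.55 × 10^26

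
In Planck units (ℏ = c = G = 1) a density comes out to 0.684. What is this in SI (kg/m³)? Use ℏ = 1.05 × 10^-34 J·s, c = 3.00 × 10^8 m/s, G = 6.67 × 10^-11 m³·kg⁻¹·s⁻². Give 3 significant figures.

One Planck density: ρ_P = c⁵/(ℏG²) = 5.20 × 10^96 kg/m³.
0.684 × 5.20 × 10^96 kg/m³ = 3.56 × 10^96 kg/m³

3.56 × 10^96 kg/m³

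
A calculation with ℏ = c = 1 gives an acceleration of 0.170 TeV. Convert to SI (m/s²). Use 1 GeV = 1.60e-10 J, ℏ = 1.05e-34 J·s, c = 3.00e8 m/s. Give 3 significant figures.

Acceleration is [L]/[T]² = c·[E]/ℏ.
1 GeV → c/ℏ × (1 GeV in J) = 4.57e32 m/s².
Convert the energy scale: 0.170 TeV = 170 GeV.
Result: 170 × 4.57e32 = 7.77e34 m/s².

7.77e34 m/s²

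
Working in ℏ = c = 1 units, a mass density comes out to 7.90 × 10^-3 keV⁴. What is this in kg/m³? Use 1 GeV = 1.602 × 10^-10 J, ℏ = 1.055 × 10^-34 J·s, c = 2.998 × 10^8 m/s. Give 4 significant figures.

1.830 × 10^-6 kg/m³

Mass density is [E]/(c²[L]³) = [E]⁴/(ℏ³c⁵).
1 GeV⁴ → 1/(ℏ³c⁵) × (1 GeV in J)⁴ = 2.316 × 10^20 kg/m³.
Convert the energy scale: 7.90 × 10^-3 keV⁴ = 7.90 × 10^-27 GeV⁴.
Result: 7.90 × 10^-27 × 2.316 × 10^20 = 1.830 × 10^-6 kg/m³.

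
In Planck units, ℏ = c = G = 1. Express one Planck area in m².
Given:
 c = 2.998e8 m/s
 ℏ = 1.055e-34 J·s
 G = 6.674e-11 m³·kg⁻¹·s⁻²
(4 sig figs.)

2.613e-70 m²

From ℏ = c = G = 1 the area scale is A_P = ℏG/c³.
  = 7.041e-45 / 2.695e25
  = 2.613e-70 m²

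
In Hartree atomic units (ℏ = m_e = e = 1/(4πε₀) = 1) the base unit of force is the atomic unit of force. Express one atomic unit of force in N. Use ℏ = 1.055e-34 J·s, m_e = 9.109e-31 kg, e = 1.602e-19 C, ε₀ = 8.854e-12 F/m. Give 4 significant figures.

8.220e-8 N

F_au = E_h/a₀ = m_e²e⁶/((4πε₀)³ℏ⁴)
E_h = 4.354e-18 J
a₀ = 5.297e-11 m
E_h/a₀ = 8.220e-8 N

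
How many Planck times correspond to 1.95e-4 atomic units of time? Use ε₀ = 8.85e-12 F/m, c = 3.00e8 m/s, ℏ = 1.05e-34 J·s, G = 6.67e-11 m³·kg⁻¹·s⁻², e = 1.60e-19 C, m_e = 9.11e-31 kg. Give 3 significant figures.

8.71e22

atomic unit of time: τ_au = (4πε₀)²ℏ³/(m_e e⁴) = 2.40e-17 s
Planck time: t_P = √(ℏG/c⁵) = 5.37e-44 s
1.95e-4 × 2.40e-17 / 5.37e-44 = 8.71e22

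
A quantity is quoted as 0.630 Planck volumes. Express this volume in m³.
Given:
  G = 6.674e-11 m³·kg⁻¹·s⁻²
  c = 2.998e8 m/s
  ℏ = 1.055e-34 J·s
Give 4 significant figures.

2.661e-105 m³

One Planck volume: V_P = (ℏG/c³)^(3/2) = 4.224e-105 m³.
0.630 × 4.224e-105 m³ = 2.661e-105 m³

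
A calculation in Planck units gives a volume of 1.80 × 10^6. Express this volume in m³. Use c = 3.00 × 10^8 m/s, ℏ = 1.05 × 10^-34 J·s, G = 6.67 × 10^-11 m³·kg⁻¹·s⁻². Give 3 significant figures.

One Planck volume: V_P = (ℏG/c³)^(3/2) = 4.18 × 10^-105 m³.
1.80 × 10^6 × 4.18 × 10^-105 m³ = 7.52 × 10^-99 m³

7.52 × 10^-99 m³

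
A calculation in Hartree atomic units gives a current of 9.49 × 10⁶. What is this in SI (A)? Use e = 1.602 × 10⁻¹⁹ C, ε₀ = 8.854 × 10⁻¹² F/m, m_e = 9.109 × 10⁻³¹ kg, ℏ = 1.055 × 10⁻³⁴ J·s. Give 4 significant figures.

One atomic unit of electric current: I_au = e E_h/ℏ = m_e e⁵/((4πε₀)²ℏ³) = 6.612 × 10⁻³ A.
9.49 × 10⁶ × 6.612 × 10⁻³ A = 6.275 × 10⁴ A

6.275 × 10⁴ A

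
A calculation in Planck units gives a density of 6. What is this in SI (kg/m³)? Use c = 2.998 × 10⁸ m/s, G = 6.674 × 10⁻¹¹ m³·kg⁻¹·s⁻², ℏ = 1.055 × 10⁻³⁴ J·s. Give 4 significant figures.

3.092 × 10⁹⁷ kg/m³

One Planck density: ρ_P = c⁵/(ℏG²) = 5.154 × 10⁹⁶ kg/m³.
6 × 5.154 × 10⁹⁶ kg/m³ = 3.092 × 10⁹⁷ kg/m³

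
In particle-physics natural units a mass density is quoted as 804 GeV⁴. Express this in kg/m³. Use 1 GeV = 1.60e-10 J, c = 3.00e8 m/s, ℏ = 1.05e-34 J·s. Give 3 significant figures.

Mass density is [E]/(c²[L]³) = [E]⁴/(ℏ³c⁵).
1 GeV⁴ → 1/(ℏ³c⁵) × (1 GeV in J)⁴ = 2.33e20 kg/m³.
Result: 804 × 2.33e20 = 1.87e23 kg/m³.

1.87e23 kg/m³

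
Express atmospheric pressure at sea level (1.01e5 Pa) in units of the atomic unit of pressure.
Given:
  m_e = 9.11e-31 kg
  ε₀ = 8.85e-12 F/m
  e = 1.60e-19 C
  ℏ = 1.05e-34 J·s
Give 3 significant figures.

atomic unit of pressure: P_au = E_h/a₀³ = m_e⁴e¹⁰/((4πε₀)⁵ℏ⁸) = 3.01e13 Pa.
1.01e5 / 3.01e13 = 3.35e-9

3.35e-9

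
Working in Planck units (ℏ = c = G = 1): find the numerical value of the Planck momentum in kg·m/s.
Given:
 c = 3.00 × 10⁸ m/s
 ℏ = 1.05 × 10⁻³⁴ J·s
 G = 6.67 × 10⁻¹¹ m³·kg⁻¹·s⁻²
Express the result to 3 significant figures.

From ℏ = c = G = 1 the momentum scale is p_P = √(ℏc³/G).
  = √(42.5)
  = 6.52 kg·m/s

6.52 kg·m/s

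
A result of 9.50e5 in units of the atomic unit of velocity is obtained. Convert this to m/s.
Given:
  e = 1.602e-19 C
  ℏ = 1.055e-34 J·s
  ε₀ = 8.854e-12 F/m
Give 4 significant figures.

One atomic unit of velocity: v_au = e²/(4πε₀ℏ) = 2.186e6 m/s.
9.50e5 × 2.186e6 m/s = 2.077e12 m/s

2.077e12 m/s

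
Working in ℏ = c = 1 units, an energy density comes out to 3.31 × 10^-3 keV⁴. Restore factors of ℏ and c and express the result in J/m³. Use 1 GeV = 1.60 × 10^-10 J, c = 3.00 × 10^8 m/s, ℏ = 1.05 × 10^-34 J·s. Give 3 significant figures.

[E]/[L]³ = [E]⁴/(ℏc)³; restore (ℏc)⁻³.
1 GeV⁴ → 1/(ℏc)³ × (1 GeV in J)⁴ = 2.10 × 10^37 J/m³.
Convert the energy scale: 3.31 × 10^-3 keV⁴ = 3.31 × 10^-27 GeV⁴.
Result: 3.31 × 10^-27 × 2.10 × 10^37 = 6.94 × 10^10 J/m³.

6.94 × 10^10 J/m³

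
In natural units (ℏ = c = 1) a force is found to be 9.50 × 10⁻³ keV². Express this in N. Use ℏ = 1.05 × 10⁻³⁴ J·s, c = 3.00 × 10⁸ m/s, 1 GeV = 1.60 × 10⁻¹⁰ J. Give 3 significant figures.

7.72 × 10⁻⁹ N

Force is [E]/[L] = [E]²/(ℏc); restore (ℏc)⁻¹.
1 GeV² → 1/(ℏc) × (1 GeV in J)² = 8.13 × 10⁵ N.
Convert the energy scale: 9.50 × 10⁻³ keV² = 9.50 × 10⁻¹⁵ GeV².
Result: 9.50 × 10⁻¹⁵ × 8.13 × 10⁵ = 7.72 × 10⁻⁹ N.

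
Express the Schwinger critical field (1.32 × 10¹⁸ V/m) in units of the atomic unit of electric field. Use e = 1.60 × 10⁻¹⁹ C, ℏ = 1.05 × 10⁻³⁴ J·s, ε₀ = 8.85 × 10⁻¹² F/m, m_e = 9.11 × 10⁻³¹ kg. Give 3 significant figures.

2.54 × 10⁶

atomic unit of electric field: E_au = E_h/(e a₀) = m_e²e⁵/((4πε₀)³ℏ⁴) = 5.20 × 10¹¹ V/m.
1.32 × 10¹⁸ / 5.20 × 10¹¹ = 2.54 × 10⁶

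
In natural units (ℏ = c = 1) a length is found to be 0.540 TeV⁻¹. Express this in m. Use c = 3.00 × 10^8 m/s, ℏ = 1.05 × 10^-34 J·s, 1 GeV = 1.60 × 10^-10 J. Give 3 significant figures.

1.06 × 10^-19 m

A length is [E]⁻¹ in ℏ=c=1; restore one factor of ℏc.
1 GeV⁻¹ → ℏc × (1 GeV in J)⁻¹ = 1.97 × 10^-16 m.
Convert the energy scale: 0.540 TeV⁻¹ = 5.40 × 10^-4 GeV⁻¹.
Result: 5.40 × 10^-4 × 1.97 × 10^-16 = 1.06 × 10^-19 m.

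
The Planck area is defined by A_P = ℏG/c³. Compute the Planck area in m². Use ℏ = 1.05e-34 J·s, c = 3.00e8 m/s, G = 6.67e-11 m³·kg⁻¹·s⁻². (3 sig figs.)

A_P = ℏG/c³
  = 7.00e-45 / 2.70e25
  = 2.59e-70 m²

2.59e-70 m²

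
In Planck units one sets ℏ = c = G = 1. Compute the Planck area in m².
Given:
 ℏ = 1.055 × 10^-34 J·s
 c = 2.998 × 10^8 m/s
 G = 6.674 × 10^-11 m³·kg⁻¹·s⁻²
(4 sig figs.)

A_P = ℏG/c³
  = 7.041 × 10^-45 / 2.695 × 10^25
  = 2.613 × 10^-70 m²

2.613 × 10^-70 m²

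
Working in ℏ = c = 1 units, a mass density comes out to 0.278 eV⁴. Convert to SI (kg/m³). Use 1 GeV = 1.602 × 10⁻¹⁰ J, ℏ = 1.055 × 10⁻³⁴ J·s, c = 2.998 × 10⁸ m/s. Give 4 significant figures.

6.438 × 10⁻¹⁷ kg/m³

Mass density is [E]/(c²[L]³) = [E]⁴/(ℏ³c⁵).
1 GeV⁴ → 1/(ℏ³c⁵) × (1 GeV in J)⁴ = 2.316 × 10²⁰ kg/m³.
Convert the energy scale: 0.278 eV⁴ = 2.78 × 10⁻³⁷ GeV⁴.
Result: 2.78 × 10⁻³⁷ × 2.316 × 10²⁰ = 6.438 × 10⁻¹⁷ kg/m³.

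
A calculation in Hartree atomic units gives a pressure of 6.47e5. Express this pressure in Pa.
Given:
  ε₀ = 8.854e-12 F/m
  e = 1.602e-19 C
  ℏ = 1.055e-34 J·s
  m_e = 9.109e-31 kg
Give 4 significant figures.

One atomic unit of pressure: P_au = E_h/a₀³ = m_e⁴e¹⁰/((4πε₀)⁵ℏ⁸) = 2.929e13 Pa.
6.47e5 × 2.929e13 Pa = 1.895e19 Pa

1.895e19 Pa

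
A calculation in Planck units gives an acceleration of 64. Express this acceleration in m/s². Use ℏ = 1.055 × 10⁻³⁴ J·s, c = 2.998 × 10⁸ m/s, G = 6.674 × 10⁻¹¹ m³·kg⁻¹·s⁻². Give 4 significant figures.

3.559 × 10⁵³ m/s²

One Planck acceleration: a_P = √(c⁷/(ℏG)) = 5.560 × 10⁵¹ m/s².
64 × 5.560 × 10⁵¹ m/s² = 3.559 × 10⁵³ m/s²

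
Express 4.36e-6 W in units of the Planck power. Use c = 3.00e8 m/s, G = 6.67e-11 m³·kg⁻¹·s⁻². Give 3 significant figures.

Planck power: P_P = c⁵/G = 3.64e52 W.
4.36e-6 / 3.64e52 = 1.20e-58

1.20e-58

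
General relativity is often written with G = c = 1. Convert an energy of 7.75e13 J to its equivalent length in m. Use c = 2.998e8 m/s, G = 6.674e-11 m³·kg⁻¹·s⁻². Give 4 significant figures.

Energy → length via G/c⁴.
7.75e13 J × (G/c⁴) = 6.403e-31 m

6.403e-31 m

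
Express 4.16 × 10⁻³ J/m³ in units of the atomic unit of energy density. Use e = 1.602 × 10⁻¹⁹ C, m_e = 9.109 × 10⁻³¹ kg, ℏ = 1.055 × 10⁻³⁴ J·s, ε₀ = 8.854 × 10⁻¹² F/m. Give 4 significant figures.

atomic unit of energy density: u_au = E_h/a₀³ = m_e⁴e¹⁰/((4πε₀)⁵ℏ⁸) = 2.929 × 10¹³ J/m³.
4.16 × 10⁻³ / 2.929 × 10¹³ = 1.420 × 10⁻¹⁶

1.420 × 10⁻¹⁶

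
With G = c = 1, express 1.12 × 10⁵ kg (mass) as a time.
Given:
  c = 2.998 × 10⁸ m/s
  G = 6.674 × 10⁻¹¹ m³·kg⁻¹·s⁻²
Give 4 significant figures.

Mass → time via G/c³.
1.12 × 10⁵ kg × (G/c³) = 2.774 × 10⁻³¹ s

2.774 × 10⁻³¹ s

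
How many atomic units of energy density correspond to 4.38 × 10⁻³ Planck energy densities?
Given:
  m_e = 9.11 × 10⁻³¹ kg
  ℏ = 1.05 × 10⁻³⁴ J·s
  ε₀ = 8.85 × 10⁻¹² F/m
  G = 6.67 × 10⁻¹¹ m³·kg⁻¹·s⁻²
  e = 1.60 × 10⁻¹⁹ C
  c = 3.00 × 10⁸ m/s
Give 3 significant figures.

Planck energy density: u_P = c⁷/(ℏG²) = 4.68 × 10¹¹³ J/m³
atomic unit of energy density: u_au = E_h/a₀³ = m_e⁴e¹⁰/((4πε₀)⁵ℏ⁸) = 3.01 × 10¹³ J/m³
4.38 × 10⁻³ × 4.68 × 10¹¹³ / 3.01 × 10¹³ = 6.81 × 10⁹⁷

6.81 × 10⁹⁷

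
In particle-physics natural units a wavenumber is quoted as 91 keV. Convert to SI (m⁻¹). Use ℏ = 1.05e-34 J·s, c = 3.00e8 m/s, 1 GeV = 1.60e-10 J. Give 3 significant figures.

4.62e11 m⁻¹

Inverse length is [E]/(ℏc).
1 GeV → 1/(ℏc) × (1 GeV in J) = 5.08e15 m⁻¹.
Convert the energy scale: 91 keV = 9.10e-5 GeV.
Result: 9.10e-5 × 5.08e15 = 4.62e11 m⁻¹.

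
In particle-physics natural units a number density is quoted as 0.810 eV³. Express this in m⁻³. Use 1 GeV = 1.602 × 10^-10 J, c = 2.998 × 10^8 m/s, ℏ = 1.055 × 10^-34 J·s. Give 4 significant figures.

1.052 × 10^20 m⁻³

Number density is [L]⁻³ = [E]³/(ℏc)³.
1 GeV³ → 1/(ℏc)³ × (1 GeV in J)³ = 1.299 × 10^47 m⁻³.
Convert the energy scale: 0.810 eV³ = 8.10 × 10^-28 GeV³.
Result: 8.10 × 10^-28 × 1.299 × 10^47 = 1.052 × 10^20 m⁻³.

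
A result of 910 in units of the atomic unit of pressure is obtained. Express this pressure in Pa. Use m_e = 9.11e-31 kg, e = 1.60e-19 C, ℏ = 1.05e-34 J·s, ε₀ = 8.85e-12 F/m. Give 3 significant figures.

2.74e16 Pa

One atomic unit of pressure: P_au = E_h/a₀³ = m_e⁴e¹⁰/((4πε₀)⁵ℏ⁸) = 3.01e13 Pa.
910 × 3.01e13 Pa = 2.74e16 Pa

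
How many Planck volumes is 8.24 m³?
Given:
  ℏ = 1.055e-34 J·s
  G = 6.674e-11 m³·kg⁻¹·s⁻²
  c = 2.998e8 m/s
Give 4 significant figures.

1.951e105

Planck volume: V_P = (ℏG/c³)^(3/2) = 4.224e-105 m³.
8.24 / 4.224e-105 = 1.951e105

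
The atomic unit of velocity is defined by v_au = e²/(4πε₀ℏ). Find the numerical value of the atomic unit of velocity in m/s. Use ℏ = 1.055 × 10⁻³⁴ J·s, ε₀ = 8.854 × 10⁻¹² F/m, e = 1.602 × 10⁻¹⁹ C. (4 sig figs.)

2.186 × 10⁶ m/s

v_au = e²/(4πε₀ℏ)
  = 2.566 × 10⁻³⁸ / 1.174 × 10⁻⁴⁴
  = 2.186 × 10⁶ m/s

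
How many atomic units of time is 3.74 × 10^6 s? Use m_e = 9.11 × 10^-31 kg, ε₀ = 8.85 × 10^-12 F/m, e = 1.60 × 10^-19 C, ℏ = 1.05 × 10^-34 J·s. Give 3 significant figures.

atomic unit of time: τ_au = (4πε₀)²ℏ³/(m_e e⁴) = 2.40 × 10^-17 s.
3.74 × 10^6 / 2.40 × 10^-17 = 1.56 × 10^23

1.56 × 10^23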